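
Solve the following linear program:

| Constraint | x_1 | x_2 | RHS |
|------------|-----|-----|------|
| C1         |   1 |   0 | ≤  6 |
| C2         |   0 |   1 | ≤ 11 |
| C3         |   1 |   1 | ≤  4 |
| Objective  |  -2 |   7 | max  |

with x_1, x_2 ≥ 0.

Evaluate the objective at each vertex of the feasible region:
  z(0, 0) = 0
  z(4, 0) = -8
  z(0, 4) = 28  ←
The maximum is at x_1 = 0, x_2 = 4.

x_1 = 0, x_2 = 4, z = 28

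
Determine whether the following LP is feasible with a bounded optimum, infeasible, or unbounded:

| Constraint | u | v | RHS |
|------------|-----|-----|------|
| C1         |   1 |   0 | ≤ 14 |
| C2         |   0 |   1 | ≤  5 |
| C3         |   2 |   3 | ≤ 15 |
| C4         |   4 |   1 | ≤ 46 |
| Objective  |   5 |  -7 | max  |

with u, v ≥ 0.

Feasible with a bounded optimal solution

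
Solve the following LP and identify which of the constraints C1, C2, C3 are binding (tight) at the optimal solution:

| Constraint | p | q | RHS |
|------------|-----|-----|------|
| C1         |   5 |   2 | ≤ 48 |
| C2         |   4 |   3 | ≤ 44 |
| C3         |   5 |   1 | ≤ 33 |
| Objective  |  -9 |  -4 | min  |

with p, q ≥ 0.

At p = 5, q = 8, compute slack b - a·x for each constraint:
  C1: 48 − 41 = 7  (slack)
  C2: 44 − 44 = 0  (binding)
  C3: 33 − 33 = 0  (binding)

Optimal: p = 5, q = 8
Binding: C2, C3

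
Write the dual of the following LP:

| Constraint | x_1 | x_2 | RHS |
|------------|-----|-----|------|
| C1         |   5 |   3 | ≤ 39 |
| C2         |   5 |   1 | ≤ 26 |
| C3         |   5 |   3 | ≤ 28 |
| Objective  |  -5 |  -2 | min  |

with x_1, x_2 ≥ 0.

Primal min cᵀx s.t. Ax ≤ b, x ≥ 0  →  Dual max −bᵀy s.t. Aᵀy ≥ −c, y ≥ 0.

Maximize: z = -39y1 - 26y2 - 28y3

Subject to:
  5y1 + 5y2 + 5y3 ≥ 5
  3y1 + y2 + 3y3 ≥ 2
  y1, y2, y3 ≥ 0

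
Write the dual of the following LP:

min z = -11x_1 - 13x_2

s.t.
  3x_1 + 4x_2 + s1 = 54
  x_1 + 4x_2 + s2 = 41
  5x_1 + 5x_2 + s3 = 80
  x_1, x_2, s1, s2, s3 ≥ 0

Primal min cᵀx s.t. Ax ≤ b, x ≥ 0  →  Dual max −bᵀy s.t. Aᵀy ≥ −c, y ≥ 0.

Maximize: z = -54y1 - 41y2 - 80y3

Subject to:
  3y1 + y2 + 5y3 ≥ 11
  4y1 + 4y2 + 5y3 ≥ 13
  y1, y2, y3 ≥ 0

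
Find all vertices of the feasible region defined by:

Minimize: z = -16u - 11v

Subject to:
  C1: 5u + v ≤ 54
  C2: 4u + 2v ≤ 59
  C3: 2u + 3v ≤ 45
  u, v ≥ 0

(0, 0), (10.8, 0), (9, 9), (0, 15)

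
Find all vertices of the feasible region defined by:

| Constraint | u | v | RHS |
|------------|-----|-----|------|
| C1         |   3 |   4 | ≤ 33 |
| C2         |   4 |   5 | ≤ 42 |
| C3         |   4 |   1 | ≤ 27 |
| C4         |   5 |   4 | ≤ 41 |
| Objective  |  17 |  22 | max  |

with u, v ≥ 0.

(0, 0), (6.75, 0), (6.091, 2.636), (4.111, 5.111), (3, 6), (0, 8.25)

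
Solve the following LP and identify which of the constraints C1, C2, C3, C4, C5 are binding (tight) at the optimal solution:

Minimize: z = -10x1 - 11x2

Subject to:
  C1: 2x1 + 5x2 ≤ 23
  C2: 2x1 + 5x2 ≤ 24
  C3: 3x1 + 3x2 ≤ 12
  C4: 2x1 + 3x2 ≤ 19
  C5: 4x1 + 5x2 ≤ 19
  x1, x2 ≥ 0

At x1 = 1, x2 = 3, compute slack b - a·x for each constraint:
  C1: 23 − 17 = 6  (slack)
  C2: 24 − 17 = 7  (slack)
  C3: 12 − 12 = 0  (binding)
  C4: 19 − 11 = 8  (slack)
  C5: 19 − 19 = 0  (binding)

Optimal: x1 = 1, x2 = 3
Binding: C3, C5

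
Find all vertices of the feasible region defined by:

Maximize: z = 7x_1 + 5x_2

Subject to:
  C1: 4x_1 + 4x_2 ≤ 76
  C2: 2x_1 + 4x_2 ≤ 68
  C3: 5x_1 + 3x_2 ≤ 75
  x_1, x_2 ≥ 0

(0, 0), (15, 0), (9, 10), (4, 15), (0, 17)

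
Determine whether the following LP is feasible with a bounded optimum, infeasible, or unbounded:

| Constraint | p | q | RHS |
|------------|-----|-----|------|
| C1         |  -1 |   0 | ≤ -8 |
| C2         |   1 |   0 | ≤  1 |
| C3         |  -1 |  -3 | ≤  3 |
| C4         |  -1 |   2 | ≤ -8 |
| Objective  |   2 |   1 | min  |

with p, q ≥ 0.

Infeasible (no feasible solution exists)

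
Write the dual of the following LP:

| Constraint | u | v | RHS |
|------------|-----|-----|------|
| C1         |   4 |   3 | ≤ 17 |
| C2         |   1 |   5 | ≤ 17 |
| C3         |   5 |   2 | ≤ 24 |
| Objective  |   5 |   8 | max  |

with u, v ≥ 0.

Primal max cᵀx s.t. Ax ≤ b, x ≥ 0  →  Dual min bᵀy s.t. Aᵀy ≥ c, y ≥ 0.

Minimize: z = 17y1 + 17y2 + 24y3

Subject to:
  4y1 + y2 + 5y3 ≥ 5
  3y1 + 5y2 + 2y3 ≥ 8
  y1, y2, y3 ≥ 0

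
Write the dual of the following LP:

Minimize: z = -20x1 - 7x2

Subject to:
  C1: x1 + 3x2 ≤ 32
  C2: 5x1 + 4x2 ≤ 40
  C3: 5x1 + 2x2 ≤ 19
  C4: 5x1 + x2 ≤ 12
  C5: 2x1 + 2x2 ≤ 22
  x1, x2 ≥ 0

Primal min cᵀx s.t. Ax ≤ b, x ≥ 0  →  Dual max −bᵀy s.t. Aᵀy ≥ −c, y ≥ 0.

Maximize: z = -32y1 - 40y2 - 19y3 - 12y4 - 22y5

Subject to:
  y1 + 5y2 + 5y3 + 5y4 + 2y5 ≥ 20
  3y1 + 4y2 + 2y3 + y4 + 2y5 ≥ 7
  y1, y2, y3, y4, y5 ≥ 0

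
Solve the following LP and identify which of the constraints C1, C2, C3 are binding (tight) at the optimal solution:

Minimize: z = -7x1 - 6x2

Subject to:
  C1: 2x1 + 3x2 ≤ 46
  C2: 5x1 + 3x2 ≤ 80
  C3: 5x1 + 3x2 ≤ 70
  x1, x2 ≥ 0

At x1 = 8, x2 = 10, compute slack b - a·x for each constraint:
  C1: 46 − 46 = 0  (binding)
  C2: 80 − 70 = 10  (slack)
  C3: 70 − 70 = 0  (binding)

Optimal: x1 = 8, x2 = 10
Binding: C1, C3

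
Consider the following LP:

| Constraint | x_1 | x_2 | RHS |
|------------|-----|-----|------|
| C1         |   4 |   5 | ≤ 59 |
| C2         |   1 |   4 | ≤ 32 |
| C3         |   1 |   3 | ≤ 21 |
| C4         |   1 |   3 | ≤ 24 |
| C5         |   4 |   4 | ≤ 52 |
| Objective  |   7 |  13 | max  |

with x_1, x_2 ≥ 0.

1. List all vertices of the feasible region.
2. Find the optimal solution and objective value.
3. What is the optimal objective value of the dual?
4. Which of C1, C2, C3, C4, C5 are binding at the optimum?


1. (0, 0), (13, 0), (9, 4), (0, 7)
2. x_1 = 9, x_2 = 4, z = 115
3. 115
4. C3, C5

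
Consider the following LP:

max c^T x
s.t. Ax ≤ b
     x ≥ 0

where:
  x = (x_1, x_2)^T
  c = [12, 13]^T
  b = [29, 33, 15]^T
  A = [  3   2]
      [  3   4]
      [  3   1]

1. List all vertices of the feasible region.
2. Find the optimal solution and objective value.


1. (0, 0), (5, 0), (3, 6), (0, 8.25)
2. x_1 = 3, x_2 = 6, z = 114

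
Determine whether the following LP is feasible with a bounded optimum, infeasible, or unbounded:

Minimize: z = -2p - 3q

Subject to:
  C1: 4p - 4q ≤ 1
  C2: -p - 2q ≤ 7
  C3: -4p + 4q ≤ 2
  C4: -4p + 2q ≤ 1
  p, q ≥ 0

Unbounded (objective can decrease without bound)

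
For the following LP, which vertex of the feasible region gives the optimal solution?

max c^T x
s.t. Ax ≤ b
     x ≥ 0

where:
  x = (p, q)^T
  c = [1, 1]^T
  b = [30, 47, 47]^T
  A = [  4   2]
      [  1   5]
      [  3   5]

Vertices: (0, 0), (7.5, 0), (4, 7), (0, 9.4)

Evaluate the objective at each vertex of the feasible region:
  z(0, 0) = 0
  z(7.5, 0) = 7.5
  z(4, 7) = 11  ←
  z(0, 9.4) = 9.4
The maximum is at p = 4, q = 7.

(4, 7)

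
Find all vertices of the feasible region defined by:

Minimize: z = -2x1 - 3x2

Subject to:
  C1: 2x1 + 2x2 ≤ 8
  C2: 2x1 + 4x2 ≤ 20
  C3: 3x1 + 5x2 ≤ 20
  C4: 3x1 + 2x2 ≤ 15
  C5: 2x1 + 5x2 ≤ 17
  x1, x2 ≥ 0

(0, 0), (4, 0), (1, 3), (0, 3.4)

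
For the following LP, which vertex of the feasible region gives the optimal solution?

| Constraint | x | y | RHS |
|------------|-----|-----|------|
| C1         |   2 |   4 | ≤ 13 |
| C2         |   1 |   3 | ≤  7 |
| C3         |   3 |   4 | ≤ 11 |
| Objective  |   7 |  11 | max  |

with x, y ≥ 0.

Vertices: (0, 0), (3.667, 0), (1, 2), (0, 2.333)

Evaluate the objective at each vertex of the feasible region:
  z(0, 0) = 0
  z(3.667, 0) = 25.67
  z(1, 2) = 29  ←
  z(0, 2.333) = 25.67
The maximum is at x = 1, y = 2.

(1, 2)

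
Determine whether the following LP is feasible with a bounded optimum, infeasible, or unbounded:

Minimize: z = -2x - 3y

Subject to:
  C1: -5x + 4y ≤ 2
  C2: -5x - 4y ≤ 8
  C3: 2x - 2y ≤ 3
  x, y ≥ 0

Unbounded (objective can decrease without bound)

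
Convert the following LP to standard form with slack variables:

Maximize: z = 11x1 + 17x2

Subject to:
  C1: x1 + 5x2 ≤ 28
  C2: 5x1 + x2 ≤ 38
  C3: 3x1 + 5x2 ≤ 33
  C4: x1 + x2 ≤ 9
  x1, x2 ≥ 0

max z = 11x1 + 17x2

s.t.
  x1 + 5x2 + s1 = 28
  5x1 + x2 + s2 = 38
  3x1 + 5x2 + s3 = 33
  x1 + x2 + s4 = 9
  x1, x2, s1, s2, s3, s4 ≥ 0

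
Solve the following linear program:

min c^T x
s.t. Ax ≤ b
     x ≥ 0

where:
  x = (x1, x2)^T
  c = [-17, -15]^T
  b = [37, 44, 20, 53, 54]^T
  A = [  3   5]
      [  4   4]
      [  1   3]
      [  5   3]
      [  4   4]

Evaluate the objective at each vertex of the feasible region:
  z(0, 0) = 0
  z(10.6, 0) = -180.2
  z(10, 1) = -185  ←
  z(9, 2) = -183
  z(2.75, 5.75) = -133
  z(0, 6.667) = -100
The minimum is at x1 = 10, x2 = 1.

x1 = 10, x2 = 1, z = -185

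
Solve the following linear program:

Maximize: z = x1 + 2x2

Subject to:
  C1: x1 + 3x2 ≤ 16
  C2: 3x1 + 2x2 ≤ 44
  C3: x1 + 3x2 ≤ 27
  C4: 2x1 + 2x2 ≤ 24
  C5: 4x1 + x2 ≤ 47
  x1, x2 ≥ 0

Evaluate the objective at each vertex of the feasible region:
  z(0, 0) = 0
  z(11.75, 0) = 11.75
  z(11.67, 0.3333) = 12.33
  z(10, 2) = 14  ←
  z(0, 5.333) = 10.67
The maximum is at x1 = 10, x2 = 2.

x1 = 10, x2 = 2, z = 14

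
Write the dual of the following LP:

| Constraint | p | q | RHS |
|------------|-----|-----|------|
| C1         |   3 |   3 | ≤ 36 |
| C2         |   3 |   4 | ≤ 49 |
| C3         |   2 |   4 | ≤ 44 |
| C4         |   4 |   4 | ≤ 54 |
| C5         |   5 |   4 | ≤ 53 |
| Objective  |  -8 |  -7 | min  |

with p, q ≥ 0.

Primal min cᵀx s.t. Ax ≤ b, x ≥ 0  →  Dual max −bᵀy s.t. Aᵀy ≥ −c, y ≥ 0.

Maximize: z = -36y1 - 49y2 - 44y3 - 54y4 - 53y5

Subject to:
  3y1 + 3y2 + 2y3 + 4y4 + 5y5 ≥ 8
  3y1 + 4y2 + 4y3 + 4y4 + 4y5 ≥ 7
  y1, y2, y3, y4, y5 ≥ 0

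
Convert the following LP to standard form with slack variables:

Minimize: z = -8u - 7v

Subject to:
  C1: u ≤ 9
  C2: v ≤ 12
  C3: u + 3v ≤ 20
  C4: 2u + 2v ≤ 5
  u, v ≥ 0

min z = -8u - 7v

s.t.
  u + s1 = 9
  v + s2 = 12
  u + 3v + s3 = 20
  2u + 2v + s4 = 5
  u, v, s1, s2, s3, s4 ≥ 0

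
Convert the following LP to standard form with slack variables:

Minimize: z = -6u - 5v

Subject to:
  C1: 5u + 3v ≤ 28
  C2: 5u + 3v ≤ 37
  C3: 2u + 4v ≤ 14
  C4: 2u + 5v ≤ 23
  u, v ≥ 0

min z = -6u - 5v

s.t.
  5u + 3v + s1 = 28
  5u + 3v + s2 = 37
  2u + 4v + s3 = 14
  2u + 5v + s4 = 23
  u, v, s1, s2, s3, s4 ≥ 0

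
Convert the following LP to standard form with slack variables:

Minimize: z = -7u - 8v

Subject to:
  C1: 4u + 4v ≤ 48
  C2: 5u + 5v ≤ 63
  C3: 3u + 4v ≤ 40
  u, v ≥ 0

min z = -7u - 8v

s.t.
  4u + 4v + s1 = 48
  5u + 5v + s2 = 63
  3u + 4v + s3 = 40
  u, v, s1, s2, s3 ≥ 0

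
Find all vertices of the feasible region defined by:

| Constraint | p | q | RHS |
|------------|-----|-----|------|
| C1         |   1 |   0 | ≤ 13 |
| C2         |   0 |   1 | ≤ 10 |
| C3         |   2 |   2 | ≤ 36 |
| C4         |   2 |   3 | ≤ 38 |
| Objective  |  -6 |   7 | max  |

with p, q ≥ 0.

(0, 0), (13, 0), (13, 4), (4, 10), (0, 10)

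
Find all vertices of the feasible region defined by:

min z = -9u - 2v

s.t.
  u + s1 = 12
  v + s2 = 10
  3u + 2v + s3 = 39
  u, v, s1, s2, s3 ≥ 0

(0, 0), (12, 0), (12, 1.5), (6.333, 10), (0, 10)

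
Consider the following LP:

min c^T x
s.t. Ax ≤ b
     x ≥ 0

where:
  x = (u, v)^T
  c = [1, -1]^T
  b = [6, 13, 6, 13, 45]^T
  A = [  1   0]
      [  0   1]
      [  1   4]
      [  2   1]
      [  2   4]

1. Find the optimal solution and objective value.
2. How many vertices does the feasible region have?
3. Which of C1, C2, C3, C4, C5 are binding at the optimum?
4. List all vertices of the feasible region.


1. u = 0, v = 1.5, z = -1.5
2. 3
3. C3
4. (0, 0), (6, 0), (0, 1.5)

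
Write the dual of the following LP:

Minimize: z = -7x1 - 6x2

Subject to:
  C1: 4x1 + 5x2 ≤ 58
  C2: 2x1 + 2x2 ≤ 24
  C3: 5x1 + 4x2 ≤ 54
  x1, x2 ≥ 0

Primal min cᵀx s.t. Ax ≤ b, x ≥ 0  →  Dual max −bᵀy s.t. Aᵀy ≥ −c, y ≥ 0.

Maximize: z = -58y1 - 24y2 - 54y3

Subject to:
  4y1 + 2y2 + 5y3 ≥ 7
  5y1 + 2y2 + 4y3 ≥ 6
  y1, y2, y3 ≥ 0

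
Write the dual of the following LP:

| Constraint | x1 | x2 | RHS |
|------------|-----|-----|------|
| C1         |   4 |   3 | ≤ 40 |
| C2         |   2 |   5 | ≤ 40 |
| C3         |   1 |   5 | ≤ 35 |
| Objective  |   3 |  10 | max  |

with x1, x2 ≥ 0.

Primal max cᵀx s.t. Ax ≤ b, x ≥ 0  →  Dual min bᵀy s.t. Aᵀy ≥ c, y ≥ 0.

Minimize: z = 40y1 + 40y2 + 35y3

Subject to:
  4y1 + 2y2 + y3 ≥ 3
  3y1 + 5y2 + 5y3 ≥ 10
  y1, y2, y3 ≥ 0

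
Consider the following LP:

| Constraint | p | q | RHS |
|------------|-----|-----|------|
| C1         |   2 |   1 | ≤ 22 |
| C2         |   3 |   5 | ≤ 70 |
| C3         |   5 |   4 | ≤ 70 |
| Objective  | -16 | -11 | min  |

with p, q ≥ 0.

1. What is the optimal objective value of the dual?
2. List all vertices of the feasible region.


1. -206
2. (0, 0), (11, 0), (6, 10), (5.385, 10.77), (0, 14)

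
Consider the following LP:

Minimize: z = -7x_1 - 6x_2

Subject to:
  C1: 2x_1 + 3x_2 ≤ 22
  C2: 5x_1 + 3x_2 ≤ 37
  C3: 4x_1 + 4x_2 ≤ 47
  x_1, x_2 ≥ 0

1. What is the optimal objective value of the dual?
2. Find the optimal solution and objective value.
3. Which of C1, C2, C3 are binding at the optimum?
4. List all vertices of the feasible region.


1. -59
2. x_1 = 5, x_2 = 4, z = -59
3. C1, C2
4. (0, 0), (7.4, 0), (5, 4), (0, 7.333)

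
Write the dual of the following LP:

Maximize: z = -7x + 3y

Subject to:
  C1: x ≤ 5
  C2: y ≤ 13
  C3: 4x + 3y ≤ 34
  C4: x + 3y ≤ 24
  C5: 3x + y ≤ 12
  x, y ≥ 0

Primal max cᵀx s.t. Ax ≤ b, x ≥ 0  →  Dual min bᵀy s.t. Aᵀy ≥ c, y ≥ 0.

Minimize: z = 5y1 + 13y2 + 34y3 + 24y4 + 12y5

Subject to:
  y1 + 4y3 + y4 + 3y5 ≥ -7
  y2 + 3y3 + 3y4 + y5 ≥ 3
  y1, y2, y3, y4, y5 ≥ 0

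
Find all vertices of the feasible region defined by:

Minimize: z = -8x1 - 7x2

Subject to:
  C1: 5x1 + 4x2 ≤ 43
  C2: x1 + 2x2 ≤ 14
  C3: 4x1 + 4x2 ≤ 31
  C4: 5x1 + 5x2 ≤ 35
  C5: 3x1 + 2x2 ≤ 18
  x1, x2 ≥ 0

(0, 0), (6, 0), (4, 3), (0, 7)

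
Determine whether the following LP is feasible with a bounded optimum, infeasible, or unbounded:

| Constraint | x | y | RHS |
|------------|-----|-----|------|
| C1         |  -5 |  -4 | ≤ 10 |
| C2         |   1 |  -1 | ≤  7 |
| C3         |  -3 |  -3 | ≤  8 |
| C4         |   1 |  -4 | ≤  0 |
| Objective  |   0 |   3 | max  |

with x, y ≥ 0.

Unbounded (objective can increase without bound)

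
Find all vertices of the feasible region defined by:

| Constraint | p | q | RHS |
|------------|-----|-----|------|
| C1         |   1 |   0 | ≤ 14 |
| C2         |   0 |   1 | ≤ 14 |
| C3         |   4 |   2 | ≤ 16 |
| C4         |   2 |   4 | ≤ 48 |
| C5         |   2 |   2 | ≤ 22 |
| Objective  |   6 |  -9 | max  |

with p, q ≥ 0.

(0, 0), (4, 0), (0, 8)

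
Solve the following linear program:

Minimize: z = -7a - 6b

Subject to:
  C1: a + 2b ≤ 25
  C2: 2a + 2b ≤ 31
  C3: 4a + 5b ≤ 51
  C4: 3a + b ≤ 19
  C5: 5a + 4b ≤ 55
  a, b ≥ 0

Evaluate the objective at each vertex of the feasible region:
  z(0, 0) = 0
  z(6.333, 0) = -44.33
  z(4, 7) = -70  ←
  z(0, 10.2) = -61.2
The minimum is at a = 4, b = 7.

a = 4, b = 7, z = -70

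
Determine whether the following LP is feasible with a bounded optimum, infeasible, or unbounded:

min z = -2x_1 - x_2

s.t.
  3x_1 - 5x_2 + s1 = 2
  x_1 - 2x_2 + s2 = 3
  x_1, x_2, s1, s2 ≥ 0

Unbounded (objective can decrease without bound)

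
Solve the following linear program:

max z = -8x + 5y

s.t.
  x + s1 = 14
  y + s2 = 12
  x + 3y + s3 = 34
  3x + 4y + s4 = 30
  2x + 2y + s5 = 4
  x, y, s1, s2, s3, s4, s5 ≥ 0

Evaluate the objective at each vertex of the feasible region:
  z(0, 0) = 0
  z(2, 0) = -16
  z(0, 2) = 10  ←
The maximum is at x = 0, y = 2.

x = 0, y = 2, z = 10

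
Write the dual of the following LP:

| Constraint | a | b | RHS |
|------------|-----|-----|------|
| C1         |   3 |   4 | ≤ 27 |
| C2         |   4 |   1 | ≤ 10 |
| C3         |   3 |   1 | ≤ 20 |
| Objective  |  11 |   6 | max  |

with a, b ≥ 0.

Primal max cᵀx s.t. Ax ≤ b, x ≥ 0  →  Dual min bᵀy s.t. Aᵀy ≥ c, y ≥ 0.

Minimize: z = 27y1 + 10y2 + 20y3

Subject to:
  3y1 + 4y2 + 3y3 ≥ 11
  4y1 + y2 + y3 ≥ 6
  y1, y2, y3 ≥ 0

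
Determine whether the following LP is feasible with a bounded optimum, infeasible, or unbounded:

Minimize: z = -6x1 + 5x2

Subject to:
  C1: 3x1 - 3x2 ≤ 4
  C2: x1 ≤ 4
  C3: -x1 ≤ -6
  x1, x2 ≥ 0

Infeasible (no feasible solution exists)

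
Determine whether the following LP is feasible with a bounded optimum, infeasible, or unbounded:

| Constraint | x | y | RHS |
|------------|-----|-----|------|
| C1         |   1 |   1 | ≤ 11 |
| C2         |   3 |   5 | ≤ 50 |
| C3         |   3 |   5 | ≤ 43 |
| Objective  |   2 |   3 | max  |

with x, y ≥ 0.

Feasible with a bounded optimal solution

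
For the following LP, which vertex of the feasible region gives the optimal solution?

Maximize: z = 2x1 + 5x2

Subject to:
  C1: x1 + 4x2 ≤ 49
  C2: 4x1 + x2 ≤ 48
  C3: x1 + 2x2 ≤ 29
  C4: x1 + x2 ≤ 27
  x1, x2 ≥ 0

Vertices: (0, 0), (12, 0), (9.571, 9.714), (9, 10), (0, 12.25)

Evaluate the objective at each vertex of the feasible region:
  z(0, 0) = 0
  z(12, 0) = 24
  z(9.571, 9.714) = 67.71
  z(9, 10) = 68  ←
  z(0, 12.25) = 61.25
The maximum is at x1 = 9, x2 = 10.

(9, 10)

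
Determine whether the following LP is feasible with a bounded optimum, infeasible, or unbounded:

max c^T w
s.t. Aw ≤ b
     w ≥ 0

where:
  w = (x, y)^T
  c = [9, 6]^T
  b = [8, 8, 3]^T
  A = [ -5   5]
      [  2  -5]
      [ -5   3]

Unbounded (objective can increase without bound)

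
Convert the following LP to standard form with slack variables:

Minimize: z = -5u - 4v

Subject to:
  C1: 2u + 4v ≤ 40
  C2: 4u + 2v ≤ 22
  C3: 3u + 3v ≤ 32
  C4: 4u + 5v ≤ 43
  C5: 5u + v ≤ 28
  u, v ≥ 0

min z = -5u - 4v

s.t.
  2u + 4v + s1 = 40
  4u + 2v + s2 = 22
  3u + 3v + s3 = 32
  4u + 5v + s4 = 43
  5u + v + s5 = 28
  u, v, s1, s2, s3, s4, s5 ≥ 0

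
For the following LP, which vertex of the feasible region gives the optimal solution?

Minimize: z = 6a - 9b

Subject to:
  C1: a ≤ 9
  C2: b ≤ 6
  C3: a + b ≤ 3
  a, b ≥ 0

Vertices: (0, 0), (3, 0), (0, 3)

Evaluate the objective at each vertex of the feasible region:
  z(0, 0) = 0
  z(3, 0) = 18
  z(0, 3) = -27  ←
The minimum is at a = 0, b = 3.

(0, 3)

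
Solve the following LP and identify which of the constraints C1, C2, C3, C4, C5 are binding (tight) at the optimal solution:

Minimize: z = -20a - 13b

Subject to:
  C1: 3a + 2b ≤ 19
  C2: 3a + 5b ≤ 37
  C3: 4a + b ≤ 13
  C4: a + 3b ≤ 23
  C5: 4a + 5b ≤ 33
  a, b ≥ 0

At a = 2, b = 5, compute slack b - a·x for each constraint:
  C1: 19 − 16 = 3  (slack)
  C2: 37 − 31 = 6  (slack)
  C3: 13 − 13 = 0  (binding)
  C4: 23 − 17 = 6  (slack)
  C5: 33 − 33 = 0  (binding)

Optimal: a = 2, b = 5
Binding: C3, C5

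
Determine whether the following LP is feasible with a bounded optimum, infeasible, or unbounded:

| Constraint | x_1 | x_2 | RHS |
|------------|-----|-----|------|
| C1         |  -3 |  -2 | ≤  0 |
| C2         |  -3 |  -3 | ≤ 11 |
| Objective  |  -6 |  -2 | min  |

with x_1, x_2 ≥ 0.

Unbounded (objective can decrease without bound)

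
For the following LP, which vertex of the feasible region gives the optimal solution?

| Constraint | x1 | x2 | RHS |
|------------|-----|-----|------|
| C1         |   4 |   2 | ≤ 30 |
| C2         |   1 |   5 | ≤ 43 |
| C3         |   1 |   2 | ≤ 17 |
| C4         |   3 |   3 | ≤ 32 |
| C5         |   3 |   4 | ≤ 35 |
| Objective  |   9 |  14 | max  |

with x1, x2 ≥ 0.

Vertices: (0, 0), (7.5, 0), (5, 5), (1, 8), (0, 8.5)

Evaluate the objective at each vertex of the feasible region:
  z(0, 0) = 0
  z(7.5, 0) = 67.5
  z(5, 5) = 115
  z(1, 8) = 121  ←
  z(0, 8.5) = 119
The maximum is at x1 = 1, x2 = 8.

(1, 8)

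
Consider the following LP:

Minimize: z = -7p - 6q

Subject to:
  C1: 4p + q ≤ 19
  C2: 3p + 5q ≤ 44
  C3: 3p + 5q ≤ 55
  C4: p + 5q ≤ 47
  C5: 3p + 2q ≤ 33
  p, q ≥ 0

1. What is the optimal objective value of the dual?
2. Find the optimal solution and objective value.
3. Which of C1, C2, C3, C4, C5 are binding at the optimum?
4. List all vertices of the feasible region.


1. -63
2. p = 3, q = 7, z = -63
3. C1, C2
4. (0, 0), (4.75, 0), (3, 7), (0, 8.8)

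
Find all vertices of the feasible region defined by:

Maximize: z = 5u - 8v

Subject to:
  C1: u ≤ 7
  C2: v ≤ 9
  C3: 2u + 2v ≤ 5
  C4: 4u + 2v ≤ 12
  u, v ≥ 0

(0, 0), (2.5, 0), (0, 2.5)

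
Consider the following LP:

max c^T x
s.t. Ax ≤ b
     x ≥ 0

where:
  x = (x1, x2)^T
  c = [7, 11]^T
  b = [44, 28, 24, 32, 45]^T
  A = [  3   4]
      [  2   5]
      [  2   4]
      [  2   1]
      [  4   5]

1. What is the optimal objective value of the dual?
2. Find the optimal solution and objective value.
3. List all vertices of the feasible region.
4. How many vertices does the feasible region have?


1. 81
2. x1 = 10, x2 = 1, z = 81
3. (0, 0), (11.25, 0), (10, 1), (4, 4), (0, 5.6)
4. 5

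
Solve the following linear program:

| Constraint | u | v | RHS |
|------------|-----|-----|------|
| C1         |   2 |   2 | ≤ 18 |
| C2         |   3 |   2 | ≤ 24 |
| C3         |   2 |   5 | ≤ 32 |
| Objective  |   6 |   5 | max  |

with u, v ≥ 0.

Evaluate the objective at each vertex of the feasible region:
  z(0, 0) = 0
  z(8, 0) = 48
  z(6, 3) = 51  ←
  z(4.333, 4.667) = 49.33
  z(0, 6.4) = 32
The maximum is at u = 6, v = 3.

u = 6, v = 3, z = 51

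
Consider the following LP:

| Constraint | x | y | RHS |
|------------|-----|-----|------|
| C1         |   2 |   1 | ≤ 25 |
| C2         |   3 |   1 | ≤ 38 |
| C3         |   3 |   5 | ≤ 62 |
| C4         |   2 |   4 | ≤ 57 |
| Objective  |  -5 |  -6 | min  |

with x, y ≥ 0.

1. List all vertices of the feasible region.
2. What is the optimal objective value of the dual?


1. (0, 0), (12.5, 0), (9, 7), (0, 12.4)
2. -87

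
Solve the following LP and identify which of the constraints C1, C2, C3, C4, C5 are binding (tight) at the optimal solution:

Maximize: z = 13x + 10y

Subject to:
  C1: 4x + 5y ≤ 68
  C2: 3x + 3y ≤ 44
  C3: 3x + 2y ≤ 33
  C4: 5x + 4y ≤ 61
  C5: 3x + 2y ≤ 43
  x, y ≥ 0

At x = 5, y = 9, compute slack b - a·x for each constraint:
  C1: 68 − 65 = 3  (slack)
  C2: 44 − 42 = 2  (slack)
  C3: 33 − 33 = 0  (binding)
  C4: 61 − 61 = 0  (binding)
  C5: 43 − 33 = 10  (slack)

Optimal: x = 5, y = 9
Binding: C3, C4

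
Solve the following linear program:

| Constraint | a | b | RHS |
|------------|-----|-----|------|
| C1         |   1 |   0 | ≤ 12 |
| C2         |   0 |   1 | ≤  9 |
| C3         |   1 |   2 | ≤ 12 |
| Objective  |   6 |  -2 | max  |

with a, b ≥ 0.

Evaluate the objective at each vertex of the feasible region:
  z(0, 0) = 0
  z(12, 0) = 72  ←
  z(0, 6) = -12
The maximum is at a = 12, b = 0.

a = 12, b = 0, z = 72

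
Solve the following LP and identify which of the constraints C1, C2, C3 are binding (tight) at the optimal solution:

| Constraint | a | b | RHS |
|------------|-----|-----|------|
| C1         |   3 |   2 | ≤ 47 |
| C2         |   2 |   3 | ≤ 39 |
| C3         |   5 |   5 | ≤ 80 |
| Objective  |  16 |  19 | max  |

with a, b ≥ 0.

At a = 9, b = 7, compute slack b - a·x for each constraint:
  C1: 47 − 41 = 6  (slack)
  C2: 39 − 39 = 0  (binding)
  C3: 80 − 80 = 0  (binding)

Optimal: a = 9, b = 7
Binding: C2, C3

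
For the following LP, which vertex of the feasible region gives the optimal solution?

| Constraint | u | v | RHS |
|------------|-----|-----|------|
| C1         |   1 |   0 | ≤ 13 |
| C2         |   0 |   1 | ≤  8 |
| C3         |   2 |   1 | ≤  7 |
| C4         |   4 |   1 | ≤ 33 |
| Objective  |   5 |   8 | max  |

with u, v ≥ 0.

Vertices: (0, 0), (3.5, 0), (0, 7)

Evaluate the objective at each vertex of the feasible region:
  z(0, 0) = 0
  z(3.5, 0) = 17.5
  z(0, 7) = 56  ←
The maximum is at u = 0, v = 7.

(0, 7)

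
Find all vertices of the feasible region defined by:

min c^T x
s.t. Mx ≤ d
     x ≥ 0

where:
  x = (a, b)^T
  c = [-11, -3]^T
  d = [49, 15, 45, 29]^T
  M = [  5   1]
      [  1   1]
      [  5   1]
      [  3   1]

(0, 0), (9, 0), (8, 5), (7, 8), (0, 15)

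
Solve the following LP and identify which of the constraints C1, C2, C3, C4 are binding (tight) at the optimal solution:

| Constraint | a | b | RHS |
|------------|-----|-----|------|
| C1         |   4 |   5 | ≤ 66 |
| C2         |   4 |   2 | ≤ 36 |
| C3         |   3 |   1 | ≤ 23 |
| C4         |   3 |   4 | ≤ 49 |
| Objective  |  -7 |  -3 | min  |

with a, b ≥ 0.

At a = 5, b = 8, compute slack b - a·x for each constraint:
  C1: 66 − 60 = 6  (slack)
  C2: 36 − 36 = 0  (binding)
  C3: 23 − 23 = 0  (binding)
  C4: 49 − 47 = 2  (slack)

Optimal: a = 5, b = 8
Binding: C2, C3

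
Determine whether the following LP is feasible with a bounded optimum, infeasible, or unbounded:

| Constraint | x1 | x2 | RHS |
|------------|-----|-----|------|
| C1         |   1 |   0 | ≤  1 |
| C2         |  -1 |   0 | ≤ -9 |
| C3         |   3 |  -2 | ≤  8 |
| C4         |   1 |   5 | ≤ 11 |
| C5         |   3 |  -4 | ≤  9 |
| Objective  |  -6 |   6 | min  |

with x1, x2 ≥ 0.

Infeasible (no feasible solution exists)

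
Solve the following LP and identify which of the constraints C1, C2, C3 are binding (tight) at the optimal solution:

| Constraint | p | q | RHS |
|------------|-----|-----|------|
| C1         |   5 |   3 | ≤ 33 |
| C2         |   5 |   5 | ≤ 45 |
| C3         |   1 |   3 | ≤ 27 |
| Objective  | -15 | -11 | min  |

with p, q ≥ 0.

At p = 3, q = 6, compute slack b - a·x for each constraint:
  C1: 33 − 33 = 0  (binding)
  C2: 45 − 45 = 0  (binding)
  C3: 27 − 21 = 6  (slack)

Optimal: p = 3, q = 6
Binding: C1, C2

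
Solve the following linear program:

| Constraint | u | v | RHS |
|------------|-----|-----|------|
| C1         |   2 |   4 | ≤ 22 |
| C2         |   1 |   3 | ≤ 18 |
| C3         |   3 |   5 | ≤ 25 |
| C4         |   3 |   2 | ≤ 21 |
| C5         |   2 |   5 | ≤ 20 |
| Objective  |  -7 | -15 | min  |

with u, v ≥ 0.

Evaluate the objective at each vertex of the feasible region:
  z(0, 0) = 0
  z(7, 0) = -49
  z(6.111, 1.333) = -62.78
  z(5, 2) = -65  ←
  z(0, 4) = -60
The minimum is at u = 5, v = 2.

u = 5, v = 2, z = -65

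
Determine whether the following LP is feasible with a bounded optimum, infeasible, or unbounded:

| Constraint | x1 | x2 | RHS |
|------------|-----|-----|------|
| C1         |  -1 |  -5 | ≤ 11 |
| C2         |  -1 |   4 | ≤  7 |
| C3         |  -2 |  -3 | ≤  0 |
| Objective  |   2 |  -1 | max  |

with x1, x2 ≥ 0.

Unbounded (objective can increase without bound)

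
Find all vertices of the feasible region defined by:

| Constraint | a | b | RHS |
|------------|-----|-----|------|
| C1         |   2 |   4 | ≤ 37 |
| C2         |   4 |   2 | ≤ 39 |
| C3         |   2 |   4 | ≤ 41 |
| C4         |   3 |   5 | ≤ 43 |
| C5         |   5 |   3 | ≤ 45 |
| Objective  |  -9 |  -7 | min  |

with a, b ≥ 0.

(0, 0), (9, 0), (6, 5), (0, 8.6)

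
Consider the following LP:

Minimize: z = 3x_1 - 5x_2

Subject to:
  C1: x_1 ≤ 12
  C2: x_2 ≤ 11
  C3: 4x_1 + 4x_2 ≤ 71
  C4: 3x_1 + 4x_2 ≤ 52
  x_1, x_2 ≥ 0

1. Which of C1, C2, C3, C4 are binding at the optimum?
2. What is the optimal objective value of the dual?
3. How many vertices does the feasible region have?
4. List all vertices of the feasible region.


1. C2
2. -55
3. 5
4. (0, 0), (12, 0), (12, 4), (2.667, 11), (0, 11)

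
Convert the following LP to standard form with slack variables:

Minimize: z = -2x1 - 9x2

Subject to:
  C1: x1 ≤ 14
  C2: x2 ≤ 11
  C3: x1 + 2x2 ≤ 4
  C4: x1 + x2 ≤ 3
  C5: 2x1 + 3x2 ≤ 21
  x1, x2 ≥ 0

min z = -2x1 - 9x2

s.t.
  x1 + s1 = 14
  x2 + s2 = 11
  x1 + 2x2 + s3 = 4
  x1 + x2 + s4 = 3
  2x1 + 3x2 + s5 = 21
  x1, x2, s1, s2, s3, s4, s5 ≥ 0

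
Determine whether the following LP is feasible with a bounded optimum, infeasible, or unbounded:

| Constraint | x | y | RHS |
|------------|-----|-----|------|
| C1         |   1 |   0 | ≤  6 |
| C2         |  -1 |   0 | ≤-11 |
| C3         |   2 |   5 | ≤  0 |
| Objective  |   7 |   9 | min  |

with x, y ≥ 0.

Infeasible (no feasible solution exists)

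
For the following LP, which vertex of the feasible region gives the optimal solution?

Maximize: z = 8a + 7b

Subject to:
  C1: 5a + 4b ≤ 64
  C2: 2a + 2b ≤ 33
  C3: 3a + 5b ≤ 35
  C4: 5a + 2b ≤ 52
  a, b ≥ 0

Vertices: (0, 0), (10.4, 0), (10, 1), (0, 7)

Evaluate the objective at each vertex of the feasible region:
  z(0, 0) = 0
  z(10.4, 0) = 83.2
  z(10, 1) = 87  ←
  z(0, 7) = 49
The maximum is at a = 10, b = 1.

(10, 1)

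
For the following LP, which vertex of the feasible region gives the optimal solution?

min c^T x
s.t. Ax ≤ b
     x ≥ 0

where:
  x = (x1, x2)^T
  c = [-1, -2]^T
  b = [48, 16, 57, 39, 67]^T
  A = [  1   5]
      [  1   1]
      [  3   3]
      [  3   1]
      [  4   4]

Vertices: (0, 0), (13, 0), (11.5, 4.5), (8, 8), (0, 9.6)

Evaluate the objective at each vertex of the feasible region:
  z(0, 0) = 0
  z(13, 0) = -13
  z(11.5, 4.5) = -20.5
  z(8, 8) = -24  ←
  z(0, 9.6) = -19.2
The minimum is at x1 = 8, x2 = 8.

(8, 8)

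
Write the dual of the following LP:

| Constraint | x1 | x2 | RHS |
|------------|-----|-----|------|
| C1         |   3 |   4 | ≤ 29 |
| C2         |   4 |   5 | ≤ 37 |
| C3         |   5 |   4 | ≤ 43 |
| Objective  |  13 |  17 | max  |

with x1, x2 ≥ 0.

Primal max cᵀx s.t. Ax ≤ b, x ≥ 0  →  Dual min bᵀy s.t. Aᵀy ≥ c, y ≥ 0.

Minimize: z = 29y1 + 37y2 + 43y3

Subject to:
  3y1 + 4y2 + 5y3 ≥ 13
  4y1 + 5y2 + 4y3 ≥ 17
  y1, y2, y3 ≥ 0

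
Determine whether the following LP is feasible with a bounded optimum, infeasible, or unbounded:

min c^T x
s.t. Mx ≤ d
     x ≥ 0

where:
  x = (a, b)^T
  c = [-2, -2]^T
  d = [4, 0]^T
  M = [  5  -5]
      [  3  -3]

Unbounded (objective can decrease without bound)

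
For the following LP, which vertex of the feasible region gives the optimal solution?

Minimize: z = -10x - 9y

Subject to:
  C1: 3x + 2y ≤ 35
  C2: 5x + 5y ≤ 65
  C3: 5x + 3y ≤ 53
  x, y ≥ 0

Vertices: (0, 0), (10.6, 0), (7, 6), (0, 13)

Evaluate the objective at each vertex of the feasible region:
  z(0, 0) = 0
  z(10.6, 0) = -106
  z(7, 6) = -124  ←
  z(0, 13) = -117
The minimum is at x = 7, y = 6.

(7, 6)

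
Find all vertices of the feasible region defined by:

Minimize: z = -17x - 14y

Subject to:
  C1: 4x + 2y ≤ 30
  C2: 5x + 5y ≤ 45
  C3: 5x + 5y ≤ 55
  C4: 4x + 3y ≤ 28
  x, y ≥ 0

(0, 0), (7, 0), (1, 8), (0, 9)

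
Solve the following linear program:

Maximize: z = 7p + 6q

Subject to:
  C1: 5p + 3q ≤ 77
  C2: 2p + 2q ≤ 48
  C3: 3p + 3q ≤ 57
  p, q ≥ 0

Evaluate the objective at each vertex of the feasible region:
  z(0, 0) = 0
  z(15.4, 0) = 107.8
  z(10, 9) = 124  ←
  z(0, 19) = 114
The maximum is at p = 10, q = 9.

p = 10, q = 9, z = 124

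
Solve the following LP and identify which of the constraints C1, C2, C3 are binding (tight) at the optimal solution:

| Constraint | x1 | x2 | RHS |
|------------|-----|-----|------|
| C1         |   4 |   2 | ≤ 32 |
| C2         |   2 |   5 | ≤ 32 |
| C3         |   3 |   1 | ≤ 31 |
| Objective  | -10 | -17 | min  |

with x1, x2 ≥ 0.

At x1 = 6, x2 = 4, compute slack b - a·x for each constraint:
  C1: 32 − 32 = 0  (binding)
  C2: 32 − 32 = 0  (binding)
  C3: 31 − 22 = 9  (slack)

Optimal: x1 = 6, x2 = 4
Binding: C1, C2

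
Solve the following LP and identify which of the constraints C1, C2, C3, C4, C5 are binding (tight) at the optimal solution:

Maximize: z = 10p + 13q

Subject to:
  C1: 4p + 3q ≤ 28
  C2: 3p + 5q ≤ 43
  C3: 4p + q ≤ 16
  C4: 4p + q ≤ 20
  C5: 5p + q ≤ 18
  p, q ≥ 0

At p = 1, q = 8, compute slack b - a·x for each constraint:
  C1: 28 − 28 = 0  (binding)
  C2: 43 − 43 = 0  (binding)
  C3: 16 − 12 = 4  (slack)
  C4: 20 − 12 = 8  (slack)
  C5: 18 − 13 = 5  (slack)

Optimal: p = 1, q = 8
Binding: C1, C2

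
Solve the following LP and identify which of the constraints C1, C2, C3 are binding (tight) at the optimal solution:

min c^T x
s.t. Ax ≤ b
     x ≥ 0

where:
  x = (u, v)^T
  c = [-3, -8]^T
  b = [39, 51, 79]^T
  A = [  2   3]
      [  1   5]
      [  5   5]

At u = 6, v = 9, compute slack b - a·x for each constraint:
  C1: 39 − 39 = 0  (binding)
  C2: 51 − 51 = 0  (binding)
  C3: 79 − 75 = 4  (slack)

Optimal: u = 6, v = 9
Binding: C1, C2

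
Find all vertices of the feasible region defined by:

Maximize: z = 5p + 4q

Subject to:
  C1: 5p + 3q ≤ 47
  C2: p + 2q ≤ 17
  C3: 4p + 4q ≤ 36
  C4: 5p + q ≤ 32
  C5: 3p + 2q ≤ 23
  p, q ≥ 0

(0, 0), (6.4, 0), (5.857, 2.714), (5, 4), (1, 8), (0, 8.5)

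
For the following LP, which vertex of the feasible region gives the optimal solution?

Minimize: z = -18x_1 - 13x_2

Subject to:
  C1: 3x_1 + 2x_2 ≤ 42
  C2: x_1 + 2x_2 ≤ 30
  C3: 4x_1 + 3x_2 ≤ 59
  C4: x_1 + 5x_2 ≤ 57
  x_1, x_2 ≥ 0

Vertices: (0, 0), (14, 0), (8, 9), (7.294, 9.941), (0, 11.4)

Evaluate the objective at each vertex of the feasible region:
  z(0, 0) = 0
  z(14, 0) = -252
  z(8, 9) = -261  ←
  z(7.294, 9.941) = -260.5
  z(0, 11.4) = -148.2
The minimum is at x_1 = 8, x_2 = 9.

(8, 9)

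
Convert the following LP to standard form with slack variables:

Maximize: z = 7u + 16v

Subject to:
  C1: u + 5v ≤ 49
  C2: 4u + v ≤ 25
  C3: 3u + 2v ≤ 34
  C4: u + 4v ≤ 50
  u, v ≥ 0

max z = 7u + 16v

s.t.
  u + 5v + s1 = 49
  4u + v + s2 = 25
  3u + 2v + s3 = 34
  u + 4v + s4 = 50
  u, v, s1, s2, s3, s4 ≥ 0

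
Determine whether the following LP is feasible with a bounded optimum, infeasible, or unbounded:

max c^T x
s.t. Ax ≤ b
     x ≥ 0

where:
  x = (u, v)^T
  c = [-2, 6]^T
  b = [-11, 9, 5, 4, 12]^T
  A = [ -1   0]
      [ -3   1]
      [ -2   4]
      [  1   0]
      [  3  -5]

Infeasible (no feasible solution exists)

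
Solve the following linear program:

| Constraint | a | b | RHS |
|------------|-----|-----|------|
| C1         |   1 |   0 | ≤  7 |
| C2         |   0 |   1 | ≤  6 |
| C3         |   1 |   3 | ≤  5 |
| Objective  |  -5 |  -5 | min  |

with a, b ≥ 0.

Evaluate the objective at each vertex of the feasible region:
  z(0, 0) = 0
  z(5, 0) = -25  ←
  z(0, 1.667) = -8.333
The minimum is at a = 5, b = 0.

a = 5, b = 0, z = -25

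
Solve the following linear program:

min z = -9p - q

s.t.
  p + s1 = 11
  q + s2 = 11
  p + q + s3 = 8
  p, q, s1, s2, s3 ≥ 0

Evaluate the objective at each vertex of the feasible region:
  z(0, 0) = 0
  z(8, 0) = -72  ←
  z(0, 8) = -8
The minimum is at p = 8, q = 0.

p = 8, q = 0, z = -72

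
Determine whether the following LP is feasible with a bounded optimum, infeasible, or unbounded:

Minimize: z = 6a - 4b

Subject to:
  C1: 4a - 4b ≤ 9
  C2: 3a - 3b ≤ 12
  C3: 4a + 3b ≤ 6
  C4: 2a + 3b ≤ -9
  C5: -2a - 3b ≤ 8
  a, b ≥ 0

Infeasible (no feasible solution exists)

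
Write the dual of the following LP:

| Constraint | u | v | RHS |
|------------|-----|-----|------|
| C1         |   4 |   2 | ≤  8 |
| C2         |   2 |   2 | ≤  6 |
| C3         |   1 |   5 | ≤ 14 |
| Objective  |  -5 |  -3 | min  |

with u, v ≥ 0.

Primal min cᵀx s.t. Ax ≤ b, x ≥ 0  →  Dual max −bᵀy s.t. Aᵀy ≥ −c, y ≥ 0.

Maximize: z = -8y1 - 6y2 - 14y3

Subject to:
  4y1 + 2y2 + y3 ≥ 5
  2y1 + 2y2 + 5y3 ≥ 3
  y1, y2, y3 ≥ 0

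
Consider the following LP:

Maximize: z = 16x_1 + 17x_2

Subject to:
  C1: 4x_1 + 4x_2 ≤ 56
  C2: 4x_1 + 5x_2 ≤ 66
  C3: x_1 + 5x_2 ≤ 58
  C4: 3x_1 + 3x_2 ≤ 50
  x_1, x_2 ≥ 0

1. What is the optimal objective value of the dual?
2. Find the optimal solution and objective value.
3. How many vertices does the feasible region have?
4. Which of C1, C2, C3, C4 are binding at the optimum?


1. 234
2. x_1 = 4, x_2 = 10, z = 234
3. 5
4. C1, C2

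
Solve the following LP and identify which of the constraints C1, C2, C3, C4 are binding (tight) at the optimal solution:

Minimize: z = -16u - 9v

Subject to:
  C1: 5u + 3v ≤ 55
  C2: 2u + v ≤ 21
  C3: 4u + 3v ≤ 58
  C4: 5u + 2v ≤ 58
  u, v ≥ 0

At u = 8, v = 5, compute slack b - a·x for each constraint:
  C1: 55 − 55 = 0  (binding)
  C2: 21 − 21 = 0  (binding)
  C3: 58 − 47 = 11  (slack)
  C4: 58 − 50 = 8  (slack)

Optimal: u = 8, v = 5
Binding: C1, C2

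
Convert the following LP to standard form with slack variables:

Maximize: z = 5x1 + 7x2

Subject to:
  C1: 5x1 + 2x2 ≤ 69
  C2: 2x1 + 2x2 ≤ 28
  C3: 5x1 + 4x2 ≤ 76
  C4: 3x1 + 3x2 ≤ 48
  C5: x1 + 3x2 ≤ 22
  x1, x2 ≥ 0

max z = 5x1 + 7x2

s.t.
  5x1 + 2x2 + s1 = 69
  2x1 + 2x2 + s2 = 28
  5x1 + 4x2 + s3 = 76
  3x1 + 3x2 + s4 = 48
  x1 + 3x2 + s5 = 22
  x1, x2, s1, s2, s3, s4, s5 ≥ 0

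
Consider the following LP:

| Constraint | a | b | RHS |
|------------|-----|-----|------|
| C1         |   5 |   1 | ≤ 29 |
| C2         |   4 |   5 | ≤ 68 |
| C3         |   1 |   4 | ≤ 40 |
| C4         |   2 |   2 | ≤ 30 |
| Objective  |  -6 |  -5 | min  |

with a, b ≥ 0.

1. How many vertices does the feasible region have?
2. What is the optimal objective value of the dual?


1. 4
2. -69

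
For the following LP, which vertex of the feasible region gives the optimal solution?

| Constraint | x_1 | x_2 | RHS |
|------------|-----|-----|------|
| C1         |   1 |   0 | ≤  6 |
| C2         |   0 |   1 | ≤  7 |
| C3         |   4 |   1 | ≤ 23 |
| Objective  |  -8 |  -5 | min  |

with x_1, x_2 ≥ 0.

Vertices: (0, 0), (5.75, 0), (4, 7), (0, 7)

Evaluate the objective at each vertex of the feasible region:
  z(0, 0) = 0
  z(5.75, 0) = -46
  z(4, 7) = -67  ←
  z(0, 7) = -35
The minimum is at x_1 = 4, x_2 = 7.

(4, 7)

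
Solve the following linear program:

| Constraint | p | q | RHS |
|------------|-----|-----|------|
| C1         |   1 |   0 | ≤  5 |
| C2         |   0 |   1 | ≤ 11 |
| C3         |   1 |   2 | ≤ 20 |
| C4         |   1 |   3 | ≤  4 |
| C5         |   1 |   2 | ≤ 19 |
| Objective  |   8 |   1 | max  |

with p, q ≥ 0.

Evaluate the objective at each vertex of the feasible region:
  z(0, 0) = 0
  z(4, 0) = 32  ←
  z(0, 1.333) = 1.333
The maximum is at p = 4, q = 0.

p = 4, q = 0, z = 32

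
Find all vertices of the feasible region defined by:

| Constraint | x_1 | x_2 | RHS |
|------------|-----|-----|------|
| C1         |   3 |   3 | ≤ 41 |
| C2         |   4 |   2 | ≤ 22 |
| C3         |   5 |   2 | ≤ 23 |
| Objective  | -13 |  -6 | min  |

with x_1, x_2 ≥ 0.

(0, 0), (4.6, 0), (1, 9), (0, 11)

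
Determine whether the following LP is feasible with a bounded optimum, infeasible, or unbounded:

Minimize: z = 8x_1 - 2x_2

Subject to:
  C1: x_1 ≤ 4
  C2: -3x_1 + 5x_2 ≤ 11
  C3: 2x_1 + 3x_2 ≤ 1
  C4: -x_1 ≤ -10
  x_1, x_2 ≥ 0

Infeasible (no feasible solution exists)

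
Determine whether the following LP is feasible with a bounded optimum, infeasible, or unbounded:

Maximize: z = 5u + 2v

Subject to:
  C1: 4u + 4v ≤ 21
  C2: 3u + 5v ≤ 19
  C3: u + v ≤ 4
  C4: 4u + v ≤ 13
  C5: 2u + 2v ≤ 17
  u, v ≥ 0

Feasible with a bounded optimal solution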